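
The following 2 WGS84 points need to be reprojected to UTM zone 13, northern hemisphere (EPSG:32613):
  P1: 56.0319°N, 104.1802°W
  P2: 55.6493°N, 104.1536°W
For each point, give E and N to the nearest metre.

P1: E 551086 m, N 6209933 m; P2: E 553264 m, N 6167374 m

UTM zone 13N: λ₀ = -105°, k₀ = 0.9996.
P1 (56.0319°, -104.1802°) → (551086.358, 6209933.097) m.
P2 (55.6493°, -104.1536°) → (553264.434, 6167373.566) m.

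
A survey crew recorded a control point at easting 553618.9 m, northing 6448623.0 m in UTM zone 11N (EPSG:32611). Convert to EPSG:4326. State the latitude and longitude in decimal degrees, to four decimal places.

lat 58.1756°, lon -116.0884°

Zone 11N: λ₀ = -117°, k₀ = 0.9996, false easting 500000 m.
Meridian distance M = (N − FN)/k₀ = 6451203.5 m.
Inverse transverse Mercator on WGS84 gives φ = 58.17560036°, λ = -116.08840017°.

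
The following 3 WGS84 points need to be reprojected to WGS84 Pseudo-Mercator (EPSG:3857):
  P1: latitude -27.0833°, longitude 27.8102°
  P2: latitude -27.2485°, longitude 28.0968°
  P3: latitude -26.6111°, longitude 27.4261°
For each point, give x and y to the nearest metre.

P1: x 3095817 m, y -3133883 m; P2: x 3127721 m, y -3154553 m; P3: x 3053059 m, y -3074967 m

Web Mercator: x = R·λ, y = R·ln tan(π/4+φ/2), R = 6378137 m.
P1 (-27.0833°, 27.8102°) → (3095817.303, -3133882.844) m.
P2 (-27.2485°, 28.0968°) → (3127721.469, -3154552.993) m.
P3 (-26.6111°, 27.4261°) → (3053059.486, -3074967.288) m.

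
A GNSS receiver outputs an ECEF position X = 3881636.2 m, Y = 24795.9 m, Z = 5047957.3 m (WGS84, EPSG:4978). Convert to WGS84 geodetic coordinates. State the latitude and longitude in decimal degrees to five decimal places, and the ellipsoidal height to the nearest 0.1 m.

lat 52.62660°, lon 0.36600°, h 3182.3 m

λ = atan2(Y, X) = 0.36600058°; p = √(X²+Y²) = 3881715.4 m.
Bowring's method on WGS84 (a = 6378137 m, b = 6356752.314 m) gives φ = 52.62659981°, h = 3182.315 m.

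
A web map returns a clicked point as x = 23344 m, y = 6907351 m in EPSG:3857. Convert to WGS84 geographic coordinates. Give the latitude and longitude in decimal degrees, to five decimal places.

R = 6378137 m. λ = x/R = 0.20970272°.
φ = 2·arctan(exp(y/R)) − 90° = 2·arctan(2.95345) − 90° = 52.58909842°.

lat 52.58910°, lon 0.20970°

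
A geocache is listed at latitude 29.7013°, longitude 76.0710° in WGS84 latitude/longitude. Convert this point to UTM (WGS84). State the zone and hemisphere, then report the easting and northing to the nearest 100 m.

Longitude 76.0710° lies in the 6° band [72°, 78°), giving zone 43; latitude is north of the equator, so 43N.
Zone 43 central meridian λ₀ = 6×43 − 183 = 75°; Δλ = +1.0710°.
Transverse Mercator on WGS84 with k₀ = 0.9996 gives E = 603606.506 m, N = 3286167.545 m.

Zone 43N: E 603600 m, N 3286200 m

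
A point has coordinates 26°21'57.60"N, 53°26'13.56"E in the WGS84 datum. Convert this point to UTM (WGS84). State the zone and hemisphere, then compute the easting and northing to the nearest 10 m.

Zone 39N: E 743180 m, N 2918510 m

Longitude 53.4371° lies in the 6° band [48°, 54°), giving zone 39; latitude is north of the equator, so 39N.
Zone 39 central meridian λ₀ = 6×39 − 183 = 51°; Δλ = +2.4371°.
Transverse Mercator on WGS84 with k₀ = 0.9996 gives E = 743183.263 m, N = 2918514.849 m.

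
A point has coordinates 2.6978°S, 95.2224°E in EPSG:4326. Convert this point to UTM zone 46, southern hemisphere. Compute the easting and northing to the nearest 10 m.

E 747090 m, N 9701580 m

Zone 46 central meridian λ₀ = 6×46 − 183 = 93°; Δλ = +2.2224°.
Transverse Mercator on WGS84 with k₀ = 0.9996 gives E = 747087.333 m, N = 9701584.192 m.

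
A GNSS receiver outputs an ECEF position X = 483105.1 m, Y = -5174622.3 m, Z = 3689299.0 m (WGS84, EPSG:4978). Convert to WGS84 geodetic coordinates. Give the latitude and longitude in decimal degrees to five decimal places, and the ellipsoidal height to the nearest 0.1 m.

λ = atan2(Y, X) = -84.66630050°; p = √(X²+Y²) = 5197124.8 m.
Bowring's method on WGS84 (a = 6378137 m, b = 6356752.314 m) gives φ = 35.55169970°, h = 2515.632 m.

lat 35.55170°, lon -84.66630°, h 2515.6 m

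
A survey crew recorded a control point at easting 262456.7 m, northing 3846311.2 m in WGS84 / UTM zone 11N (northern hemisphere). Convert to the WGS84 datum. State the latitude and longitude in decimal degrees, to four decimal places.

Zone 11N: λ₀ = -117°, k₀ = 0.9996, false easting 500000 m.
Meridian distance M = (N − FN)/k₀ = 3847850.3 m.
Inverse transverse Mercator on WGS84 gives φ = 34.73129997°, λ = -119.59440000°.

lat 34.7313°, lon -119.5944°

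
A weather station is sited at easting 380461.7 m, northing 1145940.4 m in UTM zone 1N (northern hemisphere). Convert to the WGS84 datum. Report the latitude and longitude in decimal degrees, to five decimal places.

lat 10.36470°, lon -178.09190°

Zone 1N: λ₀ = -177°, k₀ = 0.9996, false easting 500000 m.
Meridian distance M = (N − FN)/k₀ = 1146399.0 m.
Inverse transverse Mercator on WGS84 gives φ = 10.36470000°, λ = -178.09189998°.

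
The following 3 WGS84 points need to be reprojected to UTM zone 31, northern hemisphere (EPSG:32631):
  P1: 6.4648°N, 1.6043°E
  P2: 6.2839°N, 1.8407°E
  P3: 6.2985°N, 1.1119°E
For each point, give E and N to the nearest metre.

P1: E 345660 m, N 714797 m; P2: E 371760 m, N 694730 m; P3: E 291124 m, N 696579 m

UTM zone 31N: λ₀ = 3°, k₀ = 0.9996.
P1 (6.4648°, 1.6043°) → (345659.568, 714796.703) m.
P2 (6.2839°, 1.8407°) → (371760.265, 694729.674) m.
P3 (6.2985°, 1.1119°) → (291124.372, 696579.264) m.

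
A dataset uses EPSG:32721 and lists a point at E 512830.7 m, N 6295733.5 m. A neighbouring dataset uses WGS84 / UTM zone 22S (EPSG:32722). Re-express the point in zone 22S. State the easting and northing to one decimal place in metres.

E -44998.1 m, N 6280331.0 m

UTM 21S → geographic: φ = -33.47780034°, λ = -56.86190052°.
UTM 22S (λ₀ = -51°) forward: E = -44998.123 m, N = 6280330.993 m.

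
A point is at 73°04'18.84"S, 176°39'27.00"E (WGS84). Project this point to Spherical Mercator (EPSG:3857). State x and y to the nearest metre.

x 19665423 m, y -12150910 m

Web Mercator is spherical with R = a = 6378137 m.
x = R·λ = 6378137 × 3.083255023 = 19665422.945 m.
y = R·ln tan(π/4 + φ/2) = 6378137 × -1.905087635 = -12150909.931 m.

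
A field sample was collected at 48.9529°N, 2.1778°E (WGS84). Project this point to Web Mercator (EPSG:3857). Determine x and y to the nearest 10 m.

Web Mercator is spherical with R = a = 6378137 m.
x = R·λ = 6378137 × 0.038009780 = 242431.587 m.
y = R·ln tan(π/4 + φ/2) = 6378137 × 0.982555452 = 6266873.285 m.

x 242430 m, y 6266870 m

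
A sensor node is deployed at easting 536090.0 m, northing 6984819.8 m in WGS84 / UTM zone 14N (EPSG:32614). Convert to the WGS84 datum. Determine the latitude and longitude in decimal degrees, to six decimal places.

Zone 14N: λ₀ = -99°, k₀ = 0.9996, false easting 500000 m.
Meridian distance M = (N − FN)/k₀ = 6987614.8 m.
Inverse transverse Mercator on WGS84 gives φ = 62.99130037°, λ = -98.28770010°.

lat 62.991300°, lon -98.287700°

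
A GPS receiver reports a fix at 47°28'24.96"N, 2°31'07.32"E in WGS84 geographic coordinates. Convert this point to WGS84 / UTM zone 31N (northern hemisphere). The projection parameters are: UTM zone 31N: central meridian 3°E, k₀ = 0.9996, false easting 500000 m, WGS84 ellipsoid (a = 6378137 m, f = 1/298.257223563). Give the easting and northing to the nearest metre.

E 463734 m, N 5257908 m

Zone 31 central meridian λ₀ = 6×31 − 183 = 3°; Δλ = -0.4813°.
Transverse Mercator on WGS84 with k₀ = 0.9996 gives E = 463733.515 m, N = 5257908.005 m.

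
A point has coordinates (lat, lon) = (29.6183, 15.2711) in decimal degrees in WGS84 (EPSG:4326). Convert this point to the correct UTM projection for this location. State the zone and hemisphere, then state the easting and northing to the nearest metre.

Zone 33N: E 526246 m, N 3276522 m

Longitude 15.2711° lies in the 6° band [12°, 18°), giving zone 33; latitude is north of the equator, so 33N.
Zone 33 central meridian λ₀ = 6×33 − 183 = 15°; Δλ = +0.2711°.
Transverse Mercator on WGS84 with k₀ = 0.9996 gives E = 526246.499 m, N = 3276521.812 m.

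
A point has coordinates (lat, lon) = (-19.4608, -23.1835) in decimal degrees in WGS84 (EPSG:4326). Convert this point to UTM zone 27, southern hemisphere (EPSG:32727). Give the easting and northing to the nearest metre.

Zone 27 central meridian λ₀ = 6×27 − 183 = -21°; Δλ = -2.1835°.
Transverse Mercator on WGS84 with k₀ = 0.9996 gives E = 270783.393 m, N = 7846729.141 m.

E 270783 m, N 7846729 m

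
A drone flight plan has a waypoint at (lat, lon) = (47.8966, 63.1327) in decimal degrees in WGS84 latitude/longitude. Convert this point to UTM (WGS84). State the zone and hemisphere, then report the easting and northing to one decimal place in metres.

Longitude 63.1327° lies in the 6° band [60°, 66°), giving zone 41; latitude is north of the equator, so 41N.
Zone 41 central meridian λ₀ = 6×41 − 183 = 63°; Δλ = +0.1327°.
Transverse Mercator on WGS84 with k₀ = 0.9996 gives E = 509918.587 m, N = 5304816.370 m.

Zone 41N: E 509918.6 m, N 5304816.4 m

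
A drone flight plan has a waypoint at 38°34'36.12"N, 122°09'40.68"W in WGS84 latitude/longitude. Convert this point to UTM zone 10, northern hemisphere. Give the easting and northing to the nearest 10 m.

Zone 10 central meridian λ₀ = 6×10 − 183 = -123°; Δλ = +0.8387°.
Transverse Mercator on WGS84 with k₀ = 0.9996 gives E = 573055.823 m, N = 4270137.665 m.

E 573060 m, N 4270140 m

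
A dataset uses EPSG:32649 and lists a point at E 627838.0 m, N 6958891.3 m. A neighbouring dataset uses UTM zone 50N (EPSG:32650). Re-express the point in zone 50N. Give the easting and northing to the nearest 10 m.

UTM 49N → geographic: φ = 62.73810026°, λ = 113.50189975°.
UTM 50N (λ₀ = 117°) forward: E = 321291.271 m, N = 6961261.213 m.

E 321290 m, N 6961260 m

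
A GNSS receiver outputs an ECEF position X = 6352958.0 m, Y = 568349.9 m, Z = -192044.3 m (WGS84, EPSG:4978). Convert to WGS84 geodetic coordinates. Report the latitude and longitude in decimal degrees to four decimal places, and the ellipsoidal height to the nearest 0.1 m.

λ = atan2(Y, X) = 5.11219970°; p = √(X²+Y²) = 6378330.3 m.
Bowring's method on WGS84 (a = 6378137 m, b = 6356752.314 m) gives φ = -1.73620011°, h = 3103.194 m.

lat -1.7362°, lon 5.1122°, h 3103.2 m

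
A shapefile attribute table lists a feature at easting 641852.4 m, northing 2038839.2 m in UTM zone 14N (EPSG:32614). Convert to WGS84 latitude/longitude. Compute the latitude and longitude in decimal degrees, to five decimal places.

lat 18.43500°, lon -97.65680°

Zone 14N: λ₀ = -99°, k₀ = 0.9996, false easting 500000 m.
Meridian distance M = (N − FN)/k₀ = 2039655.1 m.
Inverse transverse Mercator on WGS84 gives φ = 18.43499987°, λ = -97.65680012°.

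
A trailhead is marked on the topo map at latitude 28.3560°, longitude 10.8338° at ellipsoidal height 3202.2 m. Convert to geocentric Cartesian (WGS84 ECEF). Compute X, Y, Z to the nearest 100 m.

X 5519700 m, Y 1056300 m, Z 3012800 m

WGS84: a = 6378137 m, e² = 0.006694380; N(φ) = a/√(1−e²sin²φ) = 6382958.249 m.
X = (N+h)·cosφ·cosλ = 5519741.629 m; Y = (N+h)·cosφ·sinλ = 1056322.114 m; Z = (N(1−e²)+h)·sinφ = 3012803.101 m.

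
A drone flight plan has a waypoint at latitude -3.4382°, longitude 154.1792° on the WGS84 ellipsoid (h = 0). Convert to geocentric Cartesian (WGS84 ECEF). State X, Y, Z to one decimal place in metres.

X -5731083.3 m, Y 2773081.1 m, Z -379952.9 m

WGS84: a = 6378137 m, e² = 0.006694380; N(φ) = a/√(1−e²sin²φ) = 6378213.785 m.
X = (N+h)·cosφ·cosλ = -5731083.280 m; Y = (N+h)·cosφ·sinλ = 2773081.114 m; Z = (N(1−e²)+h)·sinφ = -379952.924 m.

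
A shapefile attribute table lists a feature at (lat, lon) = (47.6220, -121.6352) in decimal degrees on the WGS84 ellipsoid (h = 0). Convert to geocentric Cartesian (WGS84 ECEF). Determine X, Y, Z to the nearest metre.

X -2258986 m, Y -3666880 m, Z 4688651 m

WGS84: a = 6378137 m, e² = 0.006694380; N(φ) = a/√(1−e²sin²φ) = 6389819.048 m.
X = (N+h)·cosφ·cosλ = -2258986.145 m; Y = (N+h)·cosφ·sinλ = -3666879.926 m; Z = (N(1−e²)+h)·sinφ = 4688650.917 m.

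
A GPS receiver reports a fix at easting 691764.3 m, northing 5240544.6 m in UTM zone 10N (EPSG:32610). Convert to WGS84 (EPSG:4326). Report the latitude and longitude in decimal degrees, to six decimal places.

lat 47.290300°, lon -120.463800°

Zone 10N: λ₀ = -123°, k₀ = 0.9996, false easting 500000 m.
Meridian distance M = (N − FN)/k₀ = 5242641.7 m.
Inverse transverse Mercator on WGS84 gives φ = 47.29030037°, λ = -120.46379971°.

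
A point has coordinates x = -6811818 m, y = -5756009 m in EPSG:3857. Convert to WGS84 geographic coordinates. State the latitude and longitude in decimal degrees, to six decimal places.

lat -45.847903°, lon -61.191602°

R = 6378137 m. λ = x/R = -61.19160222°.
φ = 2·arctan(exp(y/R)) − 90° = 2·arctan(0.40557) − 90° = -45.84790312°.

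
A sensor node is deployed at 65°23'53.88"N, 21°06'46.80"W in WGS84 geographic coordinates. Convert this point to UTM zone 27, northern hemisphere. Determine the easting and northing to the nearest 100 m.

E 494800 m, N 7252900 m

Zone 27 central meridian λ₀ = 6×27 − 183 = -21°; Δλ = -0.1130°.
Transverse Mercator on WGS84 with k₀ = 0.9996 gives E = 494750.774 m, N = 7252850.221 m.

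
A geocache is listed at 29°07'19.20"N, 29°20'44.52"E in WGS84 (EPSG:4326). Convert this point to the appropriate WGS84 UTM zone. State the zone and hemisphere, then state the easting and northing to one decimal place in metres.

Zone 35N: E 728236.0 m, N 3223776.8 m

Longitude 29.3457° lies in the 6° band [24°, 30°), giving zone 35; latitude is north of the equator, so 35N.
Zone 35 central meridian λ₀ = 6×35 − 183 = 27°; Δλ = +2.3457°.
Transverse Mercator on WGS84 with k₀ = 0.9996 gives E = 728236.025 m, N = 3223776.837 m.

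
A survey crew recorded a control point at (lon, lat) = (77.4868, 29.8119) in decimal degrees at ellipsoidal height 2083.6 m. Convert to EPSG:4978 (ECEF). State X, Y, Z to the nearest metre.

WGS84: a = 6378137 m, e² = 0.006694380; N(φ) = a/√(1−e²sin²φ) = 6383420.184 m.
X = (N+h)·cosφ·cosλ = 1200421.244 m; Y = (N+h)·cosφ·sinλ = 5408852.917 m; Z = (N(1−e²)+h)·sinφ = 3153334.989 m.

X 1200421 m, Y 5408853 m, Z 3153335 m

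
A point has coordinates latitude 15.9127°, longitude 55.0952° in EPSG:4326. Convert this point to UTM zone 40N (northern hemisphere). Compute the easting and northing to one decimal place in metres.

E 296082.1 m, N 1760208.4 m

Zone 40 central meridian λ₀ = 6×40 − 183 = 57°; Δλ = -1.9048°.
Transverse Mercator on WGS84 with k₀ = 0.9996 gives E = 296082.067 m, N = 1760208.366 m.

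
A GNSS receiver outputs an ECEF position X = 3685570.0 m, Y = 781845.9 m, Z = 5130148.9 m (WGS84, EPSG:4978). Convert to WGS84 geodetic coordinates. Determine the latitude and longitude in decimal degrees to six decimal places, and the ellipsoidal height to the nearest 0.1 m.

lat 53.889800°, lon 11.977000°, h 772.7 m

λ = atan2(Y, X) = 11.97700011°; p = √(X²+Y²) = 3767586.7 m.
Bowring's method on WGS84 (a = 6378137 m, b = 6356752.314 m) gives φ = 53.88979986°, h = 772.6502 m.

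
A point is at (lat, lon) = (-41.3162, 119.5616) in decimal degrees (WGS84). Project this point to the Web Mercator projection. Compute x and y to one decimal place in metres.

Web Mercator is spherical with R = a = 6378137 m.
x = R·λ = 6378137 × 2.086743579 = 13309536.430 m.
y = R·ln tan(π/4 + φ/2) = 6378137 × -0.793192991 = -5059093.562 m.

x 13309536.4 m, y -5059093.6 m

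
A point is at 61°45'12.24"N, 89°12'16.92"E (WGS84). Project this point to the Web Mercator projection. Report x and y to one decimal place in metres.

Web Mercator is spherical with R = a = 6378137 m.
x = R·λ = 6378137 × 1.556915723 = 9930221.780 m.
y = R·ln tan(π/4 + φ/2) = 6378137 × 1.379855130 = 8800905.062 m.

x 9930221.8 m, y 8800905.1 m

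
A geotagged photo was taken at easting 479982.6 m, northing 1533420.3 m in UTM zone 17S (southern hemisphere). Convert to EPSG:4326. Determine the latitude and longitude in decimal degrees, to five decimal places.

Zone 17S: λ₀ = -81°, k₀ = 0.9996, false easting 500000 m, false northing 10000000 m.
Meridian distance M = (N − FN)/k₀ = -8469967.7 m.
Inverse transverse Mercator on WGS84 gives φ = -76.28020022°, λ = -81.75609838°.

lat -76.28020°, lon -81.75610°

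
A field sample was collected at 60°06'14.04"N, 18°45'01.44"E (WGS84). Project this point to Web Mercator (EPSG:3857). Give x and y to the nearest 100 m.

Web Mercator is spherical with R = a = 6378137 m.
x = R·λ = 6378137 × 0.327256216 = 2087284.980 m.
y = R·ln tan(π/4 + φ/2) = 6378137 × 1.320590401 = 8422906.497 m.

x 2087300 m, y 8422900 m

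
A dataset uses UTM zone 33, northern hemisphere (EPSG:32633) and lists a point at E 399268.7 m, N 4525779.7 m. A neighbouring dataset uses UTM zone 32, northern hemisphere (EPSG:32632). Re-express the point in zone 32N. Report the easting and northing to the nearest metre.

UTM 33N → geographic: φ = 40.87689963°, λ = 13.80449970°.
UTM 32N (λ₀ = 9°) forward: E = 904885.268 m, N = 4536215.477 m.

E 904885 m, N 4536215 m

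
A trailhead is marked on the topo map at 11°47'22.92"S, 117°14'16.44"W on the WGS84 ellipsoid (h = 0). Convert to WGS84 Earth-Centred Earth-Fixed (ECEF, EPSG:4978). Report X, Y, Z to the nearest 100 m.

WGS84: a = 6378137 m, e² = 0.006694380; N(φ) = a/√(1−e²sin²φ) = 6379028.430 m.
X = (N+h)·cosφ·cosλ = -2858001.674 m; Y = (N+h)·cosφ·sinλ = -5552033.276 m; Z = (N(1−e²)+h)·sinφ = -1294638.379 m.

X -2858000 m, Y -5552000 m, Z -1294600 m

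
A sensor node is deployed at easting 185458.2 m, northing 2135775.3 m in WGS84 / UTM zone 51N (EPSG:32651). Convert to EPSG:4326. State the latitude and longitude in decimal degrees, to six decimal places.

Zone 51N: λ₀ = 123°, k₀ = 0.9996, false easting 500000 m.
Meridian distance M = (N − FN)/k₀ = 2136630.0 m.
Inverse transverse Mercator on WGS84 gives φ = 19.29130012°, λ = 120.00729965°.

lat 19.291300°, lon 120.007300°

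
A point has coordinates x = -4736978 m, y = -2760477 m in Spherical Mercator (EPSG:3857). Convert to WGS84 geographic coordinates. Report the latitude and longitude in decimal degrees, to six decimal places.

R = 6378137 m. λ = x/R = -42.55299738°.
φ = 2·arctan(exp(y/R)) − 90° = 2·arctan(0.64869) − 90° = -24.05799790°.

lat -24.057998°, lon -42.552997°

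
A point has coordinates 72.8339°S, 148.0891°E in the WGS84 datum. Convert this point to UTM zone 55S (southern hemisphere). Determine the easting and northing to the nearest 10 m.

Zone 55 central meridian λ₀ = 6×55 − 183 = 147°; Δλ = +1.0891°.
Transverse Mercator on WGS84 with k₀ = 0.9996 gives E = 535876.239 m, N = 1917723.187 m.

E 535880 m, N 1917720 m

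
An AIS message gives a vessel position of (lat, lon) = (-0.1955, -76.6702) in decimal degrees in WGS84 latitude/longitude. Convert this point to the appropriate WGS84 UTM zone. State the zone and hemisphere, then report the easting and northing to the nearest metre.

Zone 18S: E 314123 m, N 9978382 m

Longitude -76.6702° lies in the 6° band [-78°, -72°), giving zone 18; latitude is south of the equator, so 18S.
Zone 18 central meridian λ₀ = 6×18 − 183 = -75°; Δλ = -1.6702°.
Transverse Mercator on WGS84 with k₀ = 0.9996 gives E = 314123.128 m, N = 9978382.129 m.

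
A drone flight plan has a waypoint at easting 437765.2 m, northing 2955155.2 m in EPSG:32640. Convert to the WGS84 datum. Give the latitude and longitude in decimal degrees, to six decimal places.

lat 26.716200°, lon 56.374300°

Zone 40N: λ₀ = 57°, k₀ = 0.9996, false easting 500000 m.
Meridian distance M = (N − FN)/k₀ = 2956337.7 m.
Inverse transverse Mercator on WGS84 gives φ = 26.71620009°, λ = 56.37429965°.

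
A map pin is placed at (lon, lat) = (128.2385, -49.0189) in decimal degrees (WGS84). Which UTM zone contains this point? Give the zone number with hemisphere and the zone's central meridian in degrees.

Zone 52S, central meridian 129°

UTM zone = ⌊(λ + 180)/6⌋ + 1; 128.2385° ∈ [126°, 132°) → zone 52.
Hemisphere: S (φ < 0).
Central meridian λ₀ = 6×52 − 183 = 129°.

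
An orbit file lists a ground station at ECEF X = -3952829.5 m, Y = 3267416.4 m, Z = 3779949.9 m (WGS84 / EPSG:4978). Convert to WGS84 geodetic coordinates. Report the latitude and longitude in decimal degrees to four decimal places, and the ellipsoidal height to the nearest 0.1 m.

lat 36.5763°, lon 140.4228°, h 356.6 m

λ = atan2(Y, X) = 140.42279955°; p = √(X²+Y²) = 5128437.5 m.
Bowring's method on WGS84 (a = 6378137 m, b = 6356752.314 m) gives φ = 36.57629994°, h = 356.622 m.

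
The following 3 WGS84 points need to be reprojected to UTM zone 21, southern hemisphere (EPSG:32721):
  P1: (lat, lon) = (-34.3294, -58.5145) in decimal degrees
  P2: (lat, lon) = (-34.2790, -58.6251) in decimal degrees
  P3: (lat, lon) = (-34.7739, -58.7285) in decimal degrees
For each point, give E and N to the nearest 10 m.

UTM zone 21S: λ₀ = -57°, k₀ = 0.9996.
P1 (-34.3294°, -58.5145°) → (360675.422, 6200281.230) m.
P2 (-34.2790°, -58.6251°) → (350410.571, 6205713.323) m.
P3 (-34.7739°, -58.7285°) → (341830.427, 6150669.120) m.

P1: E 360680 m, N 6200280 m; P2: E 350410 m, N 6205710 m; P3: E 341830 m, N 6150670 m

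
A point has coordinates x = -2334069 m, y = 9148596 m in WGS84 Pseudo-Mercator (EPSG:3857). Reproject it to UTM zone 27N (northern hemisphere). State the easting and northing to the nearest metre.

E 501645 m, N 7007483 m

Web Mercator inverse (R = 6378137 m) → φ = 63.19649947°, λ = -20.96729857°.
UTM 27N forward: E = 501645.267 m, N = 7007483.336 m.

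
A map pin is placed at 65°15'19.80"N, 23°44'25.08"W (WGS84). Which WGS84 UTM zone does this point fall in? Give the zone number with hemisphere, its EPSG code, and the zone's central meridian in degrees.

Zone 27N (EPSG:32627), central meridian -21°

UTM zone = ⌊(λ + 180)/6⌋ + 1; -23.7403° ∈ [-24°, -18°) → zone 27.
Hemisphere: N (φ ≥ 0).
Central meridian λ₀ = 6×27 − 183 = -21°.
EPSG code: 32627.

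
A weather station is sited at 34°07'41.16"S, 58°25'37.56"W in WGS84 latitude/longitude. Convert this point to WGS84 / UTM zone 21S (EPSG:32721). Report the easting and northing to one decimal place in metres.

Zone 21 central meridian λ₀ = 6×21 − 183 = -57°; Δλ = -1.4271°.
Transverse Mercator on WGS84 with k₀ = 0.9996 gives E = 368403.484 m, N = 6222720.803 m.

E 368403.5 m, N 6222720.8 m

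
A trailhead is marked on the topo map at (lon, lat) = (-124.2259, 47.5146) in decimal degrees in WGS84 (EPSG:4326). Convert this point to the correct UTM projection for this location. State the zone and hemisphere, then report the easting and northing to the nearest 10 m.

Longitude -124.2259° lies in the 6° band [-126°, -120°), giving zone 10; latitude is north of the equator, so 10N.
Zone 10 central meridian λ₀ = 6×10 − 183 = -123°; Δλ = -1.2259°.
Transverse Mercator on WGS84 with k₀ = 0.9996 gives E = 407699.473 m, N = 5263080.556 m.

Zone 10N: E 407700 m, N 5263080 m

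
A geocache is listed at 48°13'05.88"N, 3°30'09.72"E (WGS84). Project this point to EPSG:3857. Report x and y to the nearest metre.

x 389919 m, y 6143249 m

Web Mercator is spherical with R = a = 6378137 m.
x = R·λ = 6378137 × 0.061133648 = 389918.780 m.
y = R·ln tan(π/4 + φ/2) = 6378137 × 0.963172996 = 6143249.321 m.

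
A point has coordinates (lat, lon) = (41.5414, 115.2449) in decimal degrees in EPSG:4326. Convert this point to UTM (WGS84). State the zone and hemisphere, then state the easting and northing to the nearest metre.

Zone 50N: E 353605 m, N 4600348 m

Longitude 115.2449° lies in the 6° band [114°, 120°), giving zone 50; latitude is north of the equator, so 50N.
Zone 50 central meridian λ₀ = 6×50 − 183 = 117°; Δλ = -1.7551°.
Transverse Mercator on WGS84 with k₀ = 0.9996 gives E = 353605.019 m, N = 4600347.624 m.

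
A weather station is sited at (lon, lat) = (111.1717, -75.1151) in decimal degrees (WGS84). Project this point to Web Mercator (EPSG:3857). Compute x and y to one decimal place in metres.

x 12375577.0 m, y -12981934.8 m

Web Mercator is spherical with R = a = 6378137 m.
x = R·λ = 6378137 × 1.940312200 = 12375577.035 m.
y = R·ln tan(π/4 + φ/2) = 6378137 × -2.035380362 = -12981934.795 m.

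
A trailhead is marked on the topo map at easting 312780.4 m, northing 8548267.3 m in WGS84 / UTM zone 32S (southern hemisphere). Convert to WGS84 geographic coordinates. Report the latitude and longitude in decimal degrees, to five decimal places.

lat -13.12620°, lon 7.27290°

Zone 32S: λ₀ = 9°, k₀ = 0.9996, false easting 500000 m, false northing 10000000 m.
Meridian distance M = (N − FN)/k₀ = -1452313.6 m.
Inverse transverse Mercator on WGS84 gives φ = -13.12619980°, λ = 7.27289993°.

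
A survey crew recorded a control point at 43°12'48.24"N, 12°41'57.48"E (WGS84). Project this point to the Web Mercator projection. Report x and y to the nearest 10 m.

Web Mercator is spherical with R = a = 6378137 m.
x = R·λ = 6378137 × 0.221644598 = 1413679.609 m.
y = R·ln tan(π/4 + φ/2) = 6378137 × 0.837942195 = 5344510.117 m.

x 1413680 m, y 5344510 m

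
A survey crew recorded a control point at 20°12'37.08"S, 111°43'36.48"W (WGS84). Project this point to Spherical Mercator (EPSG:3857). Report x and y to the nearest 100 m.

x -12437400 m, y -2298000 m

Web Mercator is spherical with R = a = 6378137 m.
x = R·λ = 6378137 × -1.950000523 = -12437370.484 m.
y = R·ln tan(π/4 + φ/2) = 6378137 × -0.360287112 = -2297960.561 m.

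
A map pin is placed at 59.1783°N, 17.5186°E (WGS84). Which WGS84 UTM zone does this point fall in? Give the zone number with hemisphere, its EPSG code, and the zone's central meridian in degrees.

Zone 33N (EPSG:32633), central meridian 15°

UTM zone = ⌊(λ + 180)/6⌋ + 1; 17.5186° ∈ [12°, 18°) → zone 33.
Hemisphere: N (φ ≥ 0).
Central meridian λ₀ = 6×33 − 183 = 15°.
EPSG code: 32633.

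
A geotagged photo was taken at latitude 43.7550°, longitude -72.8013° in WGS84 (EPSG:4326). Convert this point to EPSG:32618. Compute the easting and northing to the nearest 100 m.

Zone 18 central meridian λ₀ = 6×18 − 183 = -75°; Δλ = +2.1987°.
Transverse Mercator on WGS84 with k₀ = 0.9996 gives E = 677004.536 m, N = 4847011.164 m.

E 677000 m, N 4847000 m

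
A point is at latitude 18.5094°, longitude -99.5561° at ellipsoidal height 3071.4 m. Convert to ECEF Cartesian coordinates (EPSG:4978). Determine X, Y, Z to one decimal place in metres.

WGS84: a = 6378137 m, e² = 0.006694380; N(φ) = a/√(1−e²sin²φ) = 6380289.646 m.
X = (N+h)·cosφ·cosλ = -1004904.615 m; Y = (N+h)·cosφ·sinλ = -5969163.381 m; Z = (N(1−e²)+h)·sinφ = 2012903.910 m.

X -1004904.6 m, Y -5969163.4 m, Z 2012903.9 m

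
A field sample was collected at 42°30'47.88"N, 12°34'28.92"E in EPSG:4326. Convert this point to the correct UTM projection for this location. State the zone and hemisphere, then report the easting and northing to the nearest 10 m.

Zone 33N: E 300760 m, N 4709620 m

Longitude 12.5747° lies in the 6° band [12°, 18°), giving zone 33; latitude is north of the equator, so 33N.
Zone 33 central meridian λ₀ = 6×33 − 183 = 15°; Δλ = -2.4253°.
Transverse Mercator on WGS84 with k₀ = 0.9996 gives E = 300759.457 m, N = 4709620.389 m.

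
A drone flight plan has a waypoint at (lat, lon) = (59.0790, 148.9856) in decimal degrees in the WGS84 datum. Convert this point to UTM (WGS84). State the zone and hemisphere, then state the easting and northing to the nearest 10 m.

Longitude 148.9856° lies in the 6° band [144°, 150°), giving zone 55; latitude is north of the equator, so 55N.
Zone 55 central meridian λ₀ = 6×55 − 183 = 147°; Δλ = +1.9856°.
Transverse Mercator on WGS84 with k₀ = 0.9996 gives E = 613805.143 m, N = 6550540.736 m.

Zone 55N: E 613810 m, N 6550540 m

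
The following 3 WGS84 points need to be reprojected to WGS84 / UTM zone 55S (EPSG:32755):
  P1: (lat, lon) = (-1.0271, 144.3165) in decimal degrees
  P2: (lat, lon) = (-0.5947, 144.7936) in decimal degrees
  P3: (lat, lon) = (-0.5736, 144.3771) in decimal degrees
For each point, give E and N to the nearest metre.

P1: E 201331 m, N 9886349 m; P2: E 254435 m, N 9934219 m; P3: E 208049 m, N 9936533 m

UTM zone 55S: λ₀ = 147°, k₀ = 0.9996.
P1 (-1.0271°, 144.3165°) → (201331.414, 9886349.024) m.
P2 (-0.5947°, 144.7936°) → (254434.962, 9934218.664) m.
P3 (-0.5736°, 144.3771°) → (208048.771, 9936533.010) m.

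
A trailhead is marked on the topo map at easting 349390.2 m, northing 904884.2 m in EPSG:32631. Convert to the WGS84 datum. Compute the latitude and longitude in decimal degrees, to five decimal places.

lat 8.18390°, lon 1.63280°

Zone 31N: λ₀ = 3°, k₀ = 0.9996, false easting 500000 m.
Meridian distance M = (N − FN)/k₀ = 905246.3 m.
Inverse transverse Mercator on WGS84 gives φ = 8.18389997°, λ = 1.63280043°.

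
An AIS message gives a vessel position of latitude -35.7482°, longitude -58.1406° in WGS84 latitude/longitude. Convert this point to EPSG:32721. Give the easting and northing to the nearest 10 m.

Zone 21 central meridian λ₀ = 6×21 − 183 = -57°; Δλ = -1.1406°.
Transverse Mercator on WGS84 with k₀ = 0.9996 gives E = 396872.455 m, N = 6043379.513 m.

E 396870 m, N 6043380 m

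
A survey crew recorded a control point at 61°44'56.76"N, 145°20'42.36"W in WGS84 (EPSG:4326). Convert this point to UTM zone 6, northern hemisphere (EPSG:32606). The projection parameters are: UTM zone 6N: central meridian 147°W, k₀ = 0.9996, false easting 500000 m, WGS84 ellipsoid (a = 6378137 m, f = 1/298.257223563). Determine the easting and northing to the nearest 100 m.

Zone 6 central meridian λ₀ = 6×6 − 183 = -147°; Δλ = +1.6549°.
Transverse Mercator on WGS84 with k₀ = 0.9996 gives E = 587384.432 m, N = 6847341.922 m.

E 587400 m, N 6847300 m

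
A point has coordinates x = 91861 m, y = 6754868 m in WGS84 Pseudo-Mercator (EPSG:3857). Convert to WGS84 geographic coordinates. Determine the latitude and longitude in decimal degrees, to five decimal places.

R = 6378137 m. λ = x/R = 0.82520140°.
φ = 2·arctan(exp(y/R)) − 90° = 2·arctan(2.88368) − 90° = 51.74899970°.

lat 51.74900°, lon 0.82520°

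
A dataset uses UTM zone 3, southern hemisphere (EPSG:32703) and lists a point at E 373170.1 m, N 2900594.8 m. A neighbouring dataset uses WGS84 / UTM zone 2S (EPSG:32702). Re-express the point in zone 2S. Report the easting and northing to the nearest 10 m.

E 666570 m, N 2898720 m

UTM 3S → geographic: φ = -63.99830021°, λ = -167.59340080°.
UTM 2S (λ₀ = -171°) forward: E = 666573.829 m, N = 2898722.724 m.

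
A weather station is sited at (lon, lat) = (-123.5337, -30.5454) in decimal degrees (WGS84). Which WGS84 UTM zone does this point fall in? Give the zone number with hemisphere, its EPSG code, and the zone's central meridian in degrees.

Zone 10S (EPSG:32710), central meridian -123°

UTM zone = ⌊(λ + 180)/6⌋ + 1; -123.5337° ∈ [-126°, -120°) → zone 10.
Hemisphere: S (φ < 0).
Central meridian λ₀ = 6×10 − 183 = -123°.
EPSG code: 32710.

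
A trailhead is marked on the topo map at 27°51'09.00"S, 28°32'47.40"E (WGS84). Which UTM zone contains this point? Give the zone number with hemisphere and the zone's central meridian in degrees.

Zone 35S, central meridian 27°

UTM zone = ⌊(λ + 180)/6⌋ + 1; 28.5465° ∈ [24°, 30°) → zone 35.
Hemisphere: S (φ < 0).
Central meridian λ₀ = 6×35 − 183 = 27°.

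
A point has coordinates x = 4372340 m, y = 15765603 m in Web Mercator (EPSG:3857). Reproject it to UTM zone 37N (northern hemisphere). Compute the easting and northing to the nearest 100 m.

Web Mercator inverse (R = 6378137 m) → φ = 80.34780052°, λ = 39.27739849°.
UTM 37N forward: E = 505192.361 m, N = 8920418.462 m.

E 505200 m, N 8920400 m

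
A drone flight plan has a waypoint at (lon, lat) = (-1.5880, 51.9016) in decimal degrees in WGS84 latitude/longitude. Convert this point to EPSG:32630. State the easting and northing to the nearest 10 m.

E 597140 m, N 5751040 m

Zone 30 central meridian λ₀ = 6×30 − 183 = -3°; Δλ = +1.4120°.
Transverse Mercator on WGS84 with k₀ = 0.9996 gives E = 597144.624 m, N = 5751036.057 m.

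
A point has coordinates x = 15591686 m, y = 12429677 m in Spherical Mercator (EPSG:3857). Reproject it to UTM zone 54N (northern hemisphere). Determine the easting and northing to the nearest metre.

E 470782 m, N 8188393 m

Web Mercator inverse (R = 6378137 m) → φ = 73.78600112°, λ = 140.06249839°.
UTM 54N forward: E = 470781.829 m, N = 8188393.386 m.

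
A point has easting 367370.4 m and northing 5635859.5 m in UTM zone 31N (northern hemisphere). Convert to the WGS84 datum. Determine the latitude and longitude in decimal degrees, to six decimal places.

Zone 31N: λ₀ = 3°, k₀ = 0.9996, false easting 500000 m.
Meridian distance M = (N − FN)/k₀ = 5638114.7 m.
Inverse transverse Mercator on WGS84 gives φ = 50.85919956°, λ = 1.11549986°.

lat 50.859200°, lon 1.115500°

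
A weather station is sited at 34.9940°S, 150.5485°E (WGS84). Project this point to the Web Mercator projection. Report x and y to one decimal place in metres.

x 16758982.4 m, y -4163065.8 m

Web Mercator is spherical with R = a = 6378137 m.
x = R·λ = 6378137 × 2.627567009 = 16758982.360 m.
y = R·ln tan(π/4 + φ/2) = 6378137 × -0.652708745 = -4163065.798 m.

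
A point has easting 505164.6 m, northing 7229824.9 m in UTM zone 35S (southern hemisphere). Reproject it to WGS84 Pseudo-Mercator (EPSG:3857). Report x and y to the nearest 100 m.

x 3011300 m, y -2881500 m

Unproject from UTM 35S (λ₀ = 27°) → φ = -25.04719973°, λ = 27.05119998°.
Web Mercator (R = 6378137 m): x = 3011325.807 m, y = -2881543.162 m.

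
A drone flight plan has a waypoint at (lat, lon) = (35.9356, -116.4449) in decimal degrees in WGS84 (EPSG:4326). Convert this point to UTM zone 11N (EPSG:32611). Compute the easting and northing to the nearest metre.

E 550071 m, N 3976948 m

Zone 11 central meridian λ₀ = 6×11 − 183 = -117°; Δλ = +0.5551°.
Transverse Mercator on WGS84 with k₀ = 0.9996 gives E = 550070.734 m, N = 3976947.940 m.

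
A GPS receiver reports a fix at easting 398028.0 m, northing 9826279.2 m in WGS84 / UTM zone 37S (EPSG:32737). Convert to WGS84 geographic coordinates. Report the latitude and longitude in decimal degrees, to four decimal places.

lat -1.5715°, lon 38.0833°

Zone 37S: λ₀ = 39°, k₀ = 0.9996, false easting 500000 m, false northing 10000000 m.
Meridian distance M = (N − FN)/k₀ = -173790.3 m.
Inverse transverse Mercator on WGS84 gives φ = -1.57150020°, λ = 38.08330020°.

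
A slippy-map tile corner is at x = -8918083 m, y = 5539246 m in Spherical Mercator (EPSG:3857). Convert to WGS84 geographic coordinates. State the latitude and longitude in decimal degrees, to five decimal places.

lat 44.47500°, lon -80.11250°

R = 6378137 m. λ = x/R = -80.11250264°.
φ = 2·arctan(exp(y/R)) − 90° = 2·arctan(2.38327) − 90° = 44.47499870°.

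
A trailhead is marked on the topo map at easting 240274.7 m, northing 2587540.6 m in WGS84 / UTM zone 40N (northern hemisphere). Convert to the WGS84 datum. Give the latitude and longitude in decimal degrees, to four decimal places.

lat 23.3770°, lon 54.4591°

Zone 40N: λ₀ = 57°, k₀ = 0.9996, false easting 500000 m.
Meridian distance M = (N − FN)/k₀ = 2588576.0 m.
Inverse transverse Mercator on WGS84 gives φ = 23.37699969°, λ = 54.45909972°.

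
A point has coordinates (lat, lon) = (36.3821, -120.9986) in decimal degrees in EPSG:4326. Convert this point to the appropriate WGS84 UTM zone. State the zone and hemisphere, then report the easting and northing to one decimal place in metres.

Longitude -120.9986° lies in the 6° band [-126°, -120°), giving zone 10; latitude is north of the equator, so 10N.
Zone 10 central meridian λ₀ = 6×10 − 183 = -123°; Δλ = +2.0014°.
Transverse Mercator on WGS84 with k₀ = 0.9996 gives E = 679518.171 m, N = 4028190.524 m.

Zone 10N: E 679518.2 m, N 4028190.5 m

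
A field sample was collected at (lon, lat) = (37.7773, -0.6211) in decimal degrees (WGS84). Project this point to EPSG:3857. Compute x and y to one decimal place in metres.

x 4205349.8 m, y -69141.9 m

Web Mercator is spherical with R = a = 6378137 m.
x = R·λ = 6378137 × 0.659338268 = 4205349.800 m.
y = R·ln tan(π/4 + φ/2) = 6378137 × -0.010840452 = -69141.890 m.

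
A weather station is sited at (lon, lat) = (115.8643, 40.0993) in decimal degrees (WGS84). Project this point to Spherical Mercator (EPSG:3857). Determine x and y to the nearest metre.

Web Mercator is spherical with R = a = 6378137 m.
x = R·λ = 6378137 × 2.022213521 = 12897954.877 m.
y = R·ln tan(π/4 + φ/2) = 6378137 × 0.765173717 = 4880382.795 m.

x 12897955 m, y 4880383 m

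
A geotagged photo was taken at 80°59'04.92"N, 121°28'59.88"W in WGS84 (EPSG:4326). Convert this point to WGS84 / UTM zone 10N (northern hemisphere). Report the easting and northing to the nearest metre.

Zone 10 central meridian λ₀ = 6×10 − 183 = -123°; Δλ = +1.5167°.
Transverse Mercator on WGS84 with k₀ = 0.9996 gives E = 526529.897 m, N = 8991843.366 m.

E 526530 m, N 8991843 m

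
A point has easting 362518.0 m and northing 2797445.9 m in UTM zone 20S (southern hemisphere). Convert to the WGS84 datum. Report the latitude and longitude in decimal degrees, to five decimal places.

Zone 20S: λ₀ = -63°, k₀ = 0.9996, false easting 500000 m, false northing 10000000 m.
Meridian distance M = (N − FN)/k₀ = -7205436.3 m.
Inverse transverse Mercator on WGS84 gives φ = -64.91870006°, λ = -65.90739948°.

lat -64.91870°, lon -65.90740°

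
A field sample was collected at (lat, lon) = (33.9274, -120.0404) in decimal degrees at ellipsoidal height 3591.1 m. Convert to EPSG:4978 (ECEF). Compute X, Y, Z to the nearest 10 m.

X -2653600 m, Y -4588700 m, Z 3541770 m

WGS84: a = 6378137 m, e² = 0.006694380; N(φ) = a/√(1−e²sin²φ) = 6384798.062 m.
X = (N+h)·cosφ·cosλ = -2653604.682 m; Y = (N+h)·cosφ·sinλ = -4588702.896 m; Z = (N(1−e²)+h)·sinφ = 3541771.885 m.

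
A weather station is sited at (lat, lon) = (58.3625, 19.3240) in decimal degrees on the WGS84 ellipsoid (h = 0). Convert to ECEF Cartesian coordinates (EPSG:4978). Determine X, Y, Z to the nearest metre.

WGS84: a = 6378137 m, e² = 0.006694380; N(φ) = a/√(1−e²sin²φ) = 6393668.344 m.
X = (N+h)·cosφ·cosλ = 3164813.097 m; Y = (N+h)·cosφ·sinλ = 1109790.253 m; Z = (N(1−e²)+h)·sinφ = 5407025.047 m.

X 3164813 m, Y 1109790 m, Z 5407025 m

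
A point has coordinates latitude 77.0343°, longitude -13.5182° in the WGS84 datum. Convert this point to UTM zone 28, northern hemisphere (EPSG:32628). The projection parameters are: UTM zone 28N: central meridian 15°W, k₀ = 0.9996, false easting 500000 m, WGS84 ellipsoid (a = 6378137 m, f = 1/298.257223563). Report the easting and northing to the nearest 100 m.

E 537100 m, N 8551100 m

Zone 28 central meridian λ₀ = 6×28 − 183 = -15°; Δλ = +1.4818°.
Transverse Mercator on WGS84 with k₀ = 0.9996 gives E = 537109.812 m, N = 8551068.448 m.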